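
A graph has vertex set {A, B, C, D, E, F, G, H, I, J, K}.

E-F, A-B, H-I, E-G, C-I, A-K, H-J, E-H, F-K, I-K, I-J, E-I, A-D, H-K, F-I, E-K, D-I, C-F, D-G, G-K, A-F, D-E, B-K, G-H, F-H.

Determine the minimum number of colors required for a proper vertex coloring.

E, F, H, I, K are mutually adjacent (a clique of size 5), so at least 5 colors are needed.
One proper 5-coloring: A=1, B=3, C=2, D=2, E=4, F=5, G=1, H=3, I=1, J=2, K=2. Each edge has distinct colors on its endpoints.

5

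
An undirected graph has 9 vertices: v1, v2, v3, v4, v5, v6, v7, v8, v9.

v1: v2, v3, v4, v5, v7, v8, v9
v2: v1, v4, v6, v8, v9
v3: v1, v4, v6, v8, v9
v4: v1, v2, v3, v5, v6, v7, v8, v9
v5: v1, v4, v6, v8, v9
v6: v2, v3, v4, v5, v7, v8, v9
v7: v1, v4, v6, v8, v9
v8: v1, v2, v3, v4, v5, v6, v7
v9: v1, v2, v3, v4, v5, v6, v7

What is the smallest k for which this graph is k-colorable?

v1, v3, v4, v8 are mutually adjacent (a clique of size 4), so at least 4 colors are needed.
4 colors suffice: color 1 → {v4}; color 2 → {v8, v9}; color 3 → {v1, v6}; color 4 → {v2, v3, v5, v7}. Every edge joins two different colors.

4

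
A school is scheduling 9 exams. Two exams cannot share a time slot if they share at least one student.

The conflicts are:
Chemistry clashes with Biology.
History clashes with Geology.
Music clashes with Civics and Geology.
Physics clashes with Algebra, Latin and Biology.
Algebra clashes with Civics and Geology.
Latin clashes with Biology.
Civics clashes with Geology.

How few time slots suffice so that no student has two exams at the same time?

3

Music, Civics, Geology pairwise conflict, so at least 3 time slots are needed.
A valid assignment using 3 time slots: Chemistry=1, History=2, Music=3, Physics=1, Algebra=3, Latin=3, Civics=2, Biology=2, Geology=1. Each listed conflict is separated.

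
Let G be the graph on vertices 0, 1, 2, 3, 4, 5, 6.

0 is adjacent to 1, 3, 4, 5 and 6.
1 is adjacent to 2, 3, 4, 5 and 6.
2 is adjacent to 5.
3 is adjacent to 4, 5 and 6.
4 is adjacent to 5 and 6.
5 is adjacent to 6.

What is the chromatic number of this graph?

0, 1, 3, 4, 5, 6 form a clique, so at least 6 colors are needed.
6 colors suffice: 0=d, 1=a, 2=c, 3=f, 4=e, 5=b, 6=c. Each edge has distinct colors on its endpoints.

6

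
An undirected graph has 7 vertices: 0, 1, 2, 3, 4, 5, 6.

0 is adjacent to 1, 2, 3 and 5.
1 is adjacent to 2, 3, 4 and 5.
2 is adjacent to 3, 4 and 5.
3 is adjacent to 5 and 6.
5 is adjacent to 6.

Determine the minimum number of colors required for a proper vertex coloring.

0, 1, 2, 3, 5 are pairwise adjacent (a clique of size 5), so at least 5 colors are needed.
One proper 5-coloring: 0=purple, 1=red, 2=yellow, 3=green, 4=blue, 5=blue, 6=red. Each edge has distinct colors on its endpoints.

5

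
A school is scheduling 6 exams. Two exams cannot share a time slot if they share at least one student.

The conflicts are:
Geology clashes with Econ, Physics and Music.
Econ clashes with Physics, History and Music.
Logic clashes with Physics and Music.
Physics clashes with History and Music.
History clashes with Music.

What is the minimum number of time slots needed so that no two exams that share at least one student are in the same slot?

Geology, Econ, Physics, Music all conflict with each other, so at least 4 time slots are needed.
4 time slots suffice: time slot 1 → {Music}; time slot 2 → {Physics}; time slot 3 → {Econ, Logic}; time slot 4 → {Geology, History}. Every pair that conflicts lands in different time slots.

4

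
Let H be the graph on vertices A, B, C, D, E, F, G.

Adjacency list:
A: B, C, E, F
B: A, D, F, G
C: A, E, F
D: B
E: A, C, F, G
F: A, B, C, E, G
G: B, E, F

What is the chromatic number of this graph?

A, C, E, F are mutually adjacent (a clique of size 4), so at least 4 colors are needed.
A valid assignment using 4 colors: A=green, B=blue, C=yellow, D=red, E=blue, F=red, G=green. Each edge has distinct colors on its endpoints.

4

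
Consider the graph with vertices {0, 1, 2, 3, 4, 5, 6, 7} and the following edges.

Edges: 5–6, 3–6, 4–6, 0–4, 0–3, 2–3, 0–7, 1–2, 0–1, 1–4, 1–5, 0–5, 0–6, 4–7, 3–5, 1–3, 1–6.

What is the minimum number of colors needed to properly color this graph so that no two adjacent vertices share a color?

0, 1, 3, 5, 6 are pairwise adjacent (a clique of size 5), so at least 5 colors are needed.
A valid assignment using 5 colors: 0=red, 1=blue, 2=red, 3=yellow, 4=yellow, 5=purple, 6=green, 7=blue. No two adjacent vertices share a color.

5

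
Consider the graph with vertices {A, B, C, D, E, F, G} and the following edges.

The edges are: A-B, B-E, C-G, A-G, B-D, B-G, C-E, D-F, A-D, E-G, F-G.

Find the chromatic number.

3

C, E, G are mutually adjacent, so at least 3 colors are needed.
3 colors suffice: A=3, B=2, C=2, D=1, E=3, F=2, G=1. Every edge joins two different colors.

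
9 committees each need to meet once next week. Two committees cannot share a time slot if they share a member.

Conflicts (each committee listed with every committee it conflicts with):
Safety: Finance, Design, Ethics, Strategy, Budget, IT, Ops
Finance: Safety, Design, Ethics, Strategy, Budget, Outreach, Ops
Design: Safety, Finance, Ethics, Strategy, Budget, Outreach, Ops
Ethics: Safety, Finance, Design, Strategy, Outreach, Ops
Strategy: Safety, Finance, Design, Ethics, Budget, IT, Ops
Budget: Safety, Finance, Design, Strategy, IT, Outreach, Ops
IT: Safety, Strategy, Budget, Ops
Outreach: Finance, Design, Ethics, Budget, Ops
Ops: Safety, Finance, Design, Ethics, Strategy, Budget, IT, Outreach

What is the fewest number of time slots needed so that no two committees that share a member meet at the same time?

6

Safety, Finance, Design, Ethics, Strategy, Ops are mutually in conflict, so at least 6 time slots are needed.
6 time slots suffice: time slot 1 → {Ops}; time slot 2 → {Safety, Outreach}; time slot 3 → {Design, IT}; time slot 4 → {Strategy}; time slot 5 → {Finance}; time slot 6 → {Ethics, Budget}. Every pair that conflicts lands in different time slots.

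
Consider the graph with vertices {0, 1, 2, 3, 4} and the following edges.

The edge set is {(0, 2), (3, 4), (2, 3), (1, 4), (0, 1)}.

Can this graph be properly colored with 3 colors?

The chromatic number is 3. The cycle 0-1-4-3-2-0 has odd length 5, so it cannot be 2-colored; at least 3 colors are needed.
3 colors suffice: color a → {2, 4}; color b → {1, 3}; color c → {0}.
That is already a proper 3-coloring.

Yes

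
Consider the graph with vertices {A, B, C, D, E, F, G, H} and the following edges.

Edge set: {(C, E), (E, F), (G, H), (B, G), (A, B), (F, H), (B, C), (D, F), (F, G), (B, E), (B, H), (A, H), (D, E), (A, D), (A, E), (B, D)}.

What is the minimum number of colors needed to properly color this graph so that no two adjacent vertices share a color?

A, B, D, E are mutually adjacent (a clique of size 4), so at least 4 colors are needed.
4 colors suffice: color 1 → {B, F}; color 2 → {E, H}; color 3 → {A, C, G}; color 4 → {D}. No two adjacent vertices share a color.

4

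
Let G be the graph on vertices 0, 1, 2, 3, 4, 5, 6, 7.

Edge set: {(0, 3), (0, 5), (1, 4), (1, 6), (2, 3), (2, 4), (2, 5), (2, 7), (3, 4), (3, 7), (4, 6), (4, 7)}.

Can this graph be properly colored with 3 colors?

2, 3, 4, 7 form a clique, so at least 4 colors are needed.
So 3 colors are not enough.

No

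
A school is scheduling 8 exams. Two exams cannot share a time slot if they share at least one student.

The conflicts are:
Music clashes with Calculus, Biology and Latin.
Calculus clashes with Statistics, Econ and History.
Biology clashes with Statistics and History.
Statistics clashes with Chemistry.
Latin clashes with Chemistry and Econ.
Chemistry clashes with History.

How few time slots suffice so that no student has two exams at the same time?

The cycle Econ-Latin-Chemistry-Statistics-Calculus-Econ has odd length 5, so it cannot be 2-colored; at least 3 time slots are needed.
Using 3 time slots: Music=3, Calculus=1, Biology=1, Statistics=2, Latin=2, Chemistry=1, Econ=3, History=2. Every pair that conflicts lands in different time slots.

3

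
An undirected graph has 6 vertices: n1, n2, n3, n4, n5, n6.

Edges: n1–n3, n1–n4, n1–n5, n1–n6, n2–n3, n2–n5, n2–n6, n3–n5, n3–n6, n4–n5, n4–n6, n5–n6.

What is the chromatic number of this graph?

n1, n4, n5, n6 form a clique, so at least 4 colors are needed.
4 colors suffice: n1=3, n2=3, n3=4, n4=4, n5=2, n6=1. Each edge has distinct colors on its endpoints.

4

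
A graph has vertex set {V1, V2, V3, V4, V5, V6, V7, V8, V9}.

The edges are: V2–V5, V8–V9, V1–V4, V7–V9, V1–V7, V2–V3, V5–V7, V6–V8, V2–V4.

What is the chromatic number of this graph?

The cycle V4-V1-V7-V5-V2-V4 has odd length 5, so it cannot be 2-colored; at least 3 colors are needed.
3 colors suffice: color 1 → {V2, V7, V8}; color 2 → {V3, V4, V5, V6, V9}; color 3 → {V1}. No two adjacent vertices share a color.

3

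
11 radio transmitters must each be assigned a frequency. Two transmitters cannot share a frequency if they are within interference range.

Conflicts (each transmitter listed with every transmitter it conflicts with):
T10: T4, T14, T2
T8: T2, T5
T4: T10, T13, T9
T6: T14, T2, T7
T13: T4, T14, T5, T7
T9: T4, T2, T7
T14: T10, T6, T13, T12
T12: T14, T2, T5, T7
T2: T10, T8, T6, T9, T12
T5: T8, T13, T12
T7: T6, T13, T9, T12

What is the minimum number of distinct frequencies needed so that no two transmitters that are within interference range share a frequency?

T12 and T2 conflict, so at least 2 frequencies are needed.
2 frequencies suffice: frequency 1 → {T4, T14, T2, T5, T7}; frequency 2 → {T10, T8, T6, T13, T9, T12}. No two conflicting transmitters share a frequency.

2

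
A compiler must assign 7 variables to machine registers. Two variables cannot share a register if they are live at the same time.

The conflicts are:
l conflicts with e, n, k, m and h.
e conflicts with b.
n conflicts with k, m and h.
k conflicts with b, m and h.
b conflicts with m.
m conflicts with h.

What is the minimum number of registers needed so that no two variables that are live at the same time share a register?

l, n, k, m, h all conflict with each other, so at least 5 registers are needed.
Using 5 registers: l=3, e=1, n=5, k=2, b=3, m=1, h=4. Each listed conflict is separated.

5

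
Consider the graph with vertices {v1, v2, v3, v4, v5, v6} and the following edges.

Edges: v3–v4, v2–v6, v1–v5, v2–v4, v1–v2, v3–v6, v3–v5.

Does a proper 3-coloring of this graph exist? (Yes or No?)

Yes

The chromatic number is 3. The cycle v5-v1-v2-v6-v3-v5 has odd length 5, so it cannot be 2-colored; at least 3 colors are needed.
One proper 3-coloring: v1=2, v2=1, v3=1, v4=2, v5=3, v6=2.
That is already a proper 3-coloring.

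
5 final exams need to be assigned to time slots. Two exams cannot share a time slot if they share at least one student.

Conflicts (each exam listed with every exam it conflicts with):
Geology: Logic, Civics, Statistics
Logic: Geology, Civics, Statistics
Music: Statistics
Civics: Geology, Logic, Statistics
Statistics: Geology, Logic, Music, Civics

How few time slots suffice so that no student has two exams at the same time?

4

Geology, Logic, Civics, Statistics are mutually in conflict, so at least 4 time slots are needed.
4 time slots suffice: Geology=3, Logic=4, Music=2, Civics=2, Statistics=1. Every pair that conflicts lands in different time slots.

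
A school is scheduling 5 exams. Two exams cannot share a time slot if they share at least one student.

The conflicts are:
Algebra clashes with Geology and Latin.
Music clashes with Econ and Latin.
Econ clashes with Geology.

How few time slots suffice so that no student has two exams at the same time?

3

The cycle Geology-Algebra-Latin-Music-Econ-Geology has odd length 5, so it cannot be 2-colored; at least 3 time slots are needed.
3 time slots suffice: Algebra=2, Music=3, Econ=2, Geology=1, Latin=1. Each listed conflict is separated.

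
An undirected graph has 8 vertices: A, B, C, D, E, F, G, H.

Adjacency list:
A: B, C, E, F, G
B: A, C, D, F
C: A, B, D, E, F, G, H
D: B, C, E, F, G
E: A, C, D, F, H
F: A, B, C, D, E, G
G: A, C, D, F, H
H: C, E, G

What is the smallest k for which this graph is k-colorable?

4

B, C, D, F are pairwise adjacent (a clique of size 4), so at least 4 colors are needed.
4 colors suffice: color red → {C}; color blue → {F, H}; color green → {A, D}; color yellow → {B, E, G}. Each edge has distinct colors on its endpoints.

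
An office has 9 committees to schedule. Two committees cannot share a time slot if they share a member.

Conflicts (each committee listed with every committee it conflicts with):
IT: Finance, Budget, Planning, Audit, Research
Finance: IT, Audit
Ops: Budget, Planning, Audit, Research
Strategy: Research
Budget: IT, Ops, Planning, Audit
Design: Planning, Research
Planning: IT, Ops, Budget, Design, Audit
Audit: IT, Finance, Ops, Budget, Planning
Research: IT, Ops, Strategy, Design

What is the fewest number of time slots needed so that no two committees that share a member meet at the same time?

Ops, Budget, Planning, Audit are mutually in conflict, so at least 4 time slots are needed.
4 time slots suffice: time slot 1 → {Audit, Research}; time slot 2 → {IT, Ops, Strategy, Design}; time slot 3 → {Finance, Planning}; time slot 4 → {Budget}. No two conflicting committees share a time slot.

4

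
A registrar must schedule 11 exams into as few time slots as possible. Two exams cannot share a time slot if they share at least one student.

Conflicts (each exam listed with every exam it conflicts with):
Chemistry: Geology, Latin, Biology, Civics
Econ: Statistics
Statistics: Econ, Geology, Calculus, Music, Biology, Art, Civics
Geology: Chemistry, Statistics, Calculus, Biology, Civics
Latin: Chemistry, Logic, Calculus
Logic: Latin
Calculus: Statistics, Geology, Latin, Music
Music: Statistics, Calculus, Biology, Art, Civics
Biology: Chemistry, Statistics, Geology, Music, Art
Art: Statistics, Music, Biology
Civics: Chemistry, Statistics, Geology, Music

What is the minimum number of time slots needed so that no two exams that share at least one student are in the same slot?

Statistics, Music, Biology, Art are mutually in conflict, so at least 4 time slots are needed.
4 time slots suffice: time slot 1 → {Chemistry, Statistics, Logic}; time slot 2 → {Econ, Geology, Latin, Music}; time slot 3 → {Calculus, Biology, Civics}; time slot 4 → {Art}. No two conflicting exams share a time slot.

4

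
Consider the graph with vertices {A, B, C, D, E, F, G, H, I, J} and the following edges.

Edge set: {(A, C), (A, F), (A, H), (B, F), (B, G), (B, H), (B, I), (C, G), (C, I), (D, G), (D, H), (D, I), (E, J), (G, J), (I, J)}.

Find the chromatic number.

3

The cycle H-D-G-C-A-H has odd length 5, so it cannot be 2-colored; at least 3 colors are needed.
3 colors suffice: A=1, B=2, C=2, D=2, E=1, F=3, G=1, H=3, I=1, J=2. Each edge has distinct colors on its endpoints.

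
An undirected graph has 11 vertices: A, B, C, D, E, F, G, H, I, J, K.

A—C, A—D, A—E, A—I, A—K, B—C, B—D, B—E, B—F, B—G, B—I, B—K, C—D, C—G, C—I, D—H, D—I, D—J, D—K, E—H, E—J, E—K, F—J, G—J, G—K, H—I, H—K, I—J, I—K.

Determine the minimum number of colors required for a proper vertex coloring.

A, D, I, K are pairwise adjacent (a clique of size 4), so at least 4 colors are needed.
One proper 4-coloring: A=3, B=3, C=1, D=4, E=2, F=2, G=2, H=3, I=2, J=1, K=1. Each edge has distinct colors on its endpoints.

4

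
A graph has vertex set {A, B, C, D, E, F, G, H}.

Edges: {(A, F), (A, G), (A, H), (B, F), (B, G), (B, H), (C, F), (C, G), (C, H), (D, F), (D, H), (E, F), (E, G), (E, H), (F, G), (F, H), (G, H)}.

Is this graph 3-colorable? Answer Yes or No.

E, F, G, H form a clique, so at least 4 colors are needed.
So 3 colors are not enough.

No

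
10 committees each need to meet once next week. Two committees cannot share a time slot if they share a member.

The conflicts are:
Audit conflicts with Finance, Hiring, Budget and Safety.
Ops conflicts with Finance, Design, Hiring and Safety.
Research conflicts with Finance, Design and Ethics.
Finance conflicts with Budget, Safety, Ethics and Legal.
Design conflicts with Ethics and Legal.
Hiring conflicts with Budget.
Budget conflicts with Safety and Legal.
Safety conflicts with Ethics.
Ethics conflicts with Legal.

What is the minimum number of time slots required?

Audit, Finance, Budget, Safety all conflict with each other, so at least 4 time slots are needed.
A valid assignment using 4 time slots: Audit=4, Ops=3, Research=2, Finance=1, Design=1, Hiring=1, Budget=3, Safety=2, Ethics=3, Legal=2. No two conflicting committees share a time slot.

4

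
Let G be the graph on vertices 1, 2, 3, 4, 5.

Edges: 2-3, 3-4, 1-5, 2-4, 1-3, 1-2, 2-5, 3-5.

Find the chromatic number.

4

1, 2, 3, 5 are mutually adjacent (a clique of size 4), so at least 4 colors are needed.
4 colors suffice: color red → {2}; color blue → {3}; color green → {4, 5}; color yellow → {1}. No two adjacent vertices share a color.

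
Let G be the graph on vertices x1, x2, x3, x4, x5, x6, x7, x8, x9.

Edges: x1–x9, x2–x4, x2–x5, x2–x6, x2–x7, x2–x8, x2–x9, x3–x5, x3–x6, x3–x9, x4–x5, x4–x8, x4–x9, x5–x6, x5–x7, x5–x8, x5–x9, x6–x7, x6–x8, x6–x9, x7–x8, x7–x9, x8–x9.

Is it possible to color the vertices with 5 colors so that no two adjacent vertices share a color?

No

x2, x5, x6, x7, x8, x9 are mutually adjacent (a clique of size 6), so at least 6 colors are needed.
So 5 colors are not enough.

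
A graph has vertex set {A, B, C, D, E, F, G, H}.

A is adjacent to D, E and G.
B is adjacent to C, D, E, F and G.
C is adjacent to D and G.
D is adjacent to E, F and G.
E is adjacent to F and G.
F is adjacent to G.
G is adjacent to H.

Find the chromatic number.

B, D, E, F, G form a clique, so at least 5 colors are needed.
One proper 5-coloring: A=4, B=4, C=3, D=2, E=3, F=5, G=1, H=2. Every edge joins two different colors.

5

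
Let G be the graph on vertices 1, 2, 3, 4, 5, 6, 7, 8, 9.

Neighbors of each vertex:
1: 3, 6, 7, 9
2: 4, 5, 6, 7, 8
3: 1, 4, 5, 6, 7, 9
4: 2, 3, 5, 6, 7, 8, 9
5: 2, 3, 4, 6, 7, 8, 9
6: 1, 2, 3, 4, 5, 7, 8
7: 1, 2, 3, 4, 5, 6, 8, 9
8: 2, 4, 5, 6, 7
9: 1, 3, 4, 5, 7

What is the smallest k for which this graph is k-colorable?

2, 4, 5, 6, 7, 8 are pairwise adjacent (a clique of size 6), so at least 6 colors are needed.
6 colors suffice: color a → {7}; color b → {1, 4}; color c → {6, 9}; color d → {5}; color e → {2, 3}; color f → {8}. Each edge has distinct colors on its endpoints.

6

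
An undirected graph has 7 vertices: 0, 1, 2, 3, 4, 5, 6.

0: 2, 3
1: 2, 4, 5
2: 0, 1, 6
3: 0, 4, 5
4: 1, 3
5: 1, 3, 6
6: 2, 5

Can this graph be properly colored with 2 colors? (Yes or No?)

No

The cycle 3-4-1-2-0-3 has odd length 5, so it cannot be 2-colored; at least 3 colors are needed.
So 2 colors are not enough.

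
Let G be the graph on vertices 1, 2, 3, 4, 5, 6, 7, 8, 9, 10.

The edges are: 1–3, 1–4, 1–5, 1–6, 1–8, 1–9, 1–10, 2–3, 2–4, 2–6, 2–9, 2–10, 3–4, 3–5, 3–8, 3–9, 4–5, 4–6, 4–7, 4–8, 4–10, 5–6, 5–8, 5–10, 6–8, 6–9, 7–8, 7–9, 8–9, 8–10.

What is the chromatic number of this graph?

1, 4, 5, 8, 10 are mutually adjacent (a clique of size 5), so at least 5 colors are needed.
One proper 5-coloring: 1=green, 2=red, 3=purple, 4=blue, 5=yellow, 6=purple, 7=green, 8=red, 9=blue, 10=purple. No two adjacent vertices share a color.

5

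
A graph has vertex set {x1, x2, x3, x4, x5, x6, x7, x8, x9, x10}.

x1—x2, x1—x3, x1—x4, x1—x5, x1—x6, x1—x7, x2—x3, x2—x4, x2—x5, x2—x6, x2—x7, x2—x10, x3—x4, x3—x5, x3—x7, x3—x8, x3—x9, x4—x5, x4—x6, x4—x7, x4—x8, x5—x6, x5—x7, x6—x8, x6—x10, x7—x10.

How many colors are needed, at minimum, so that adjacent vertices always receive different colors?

x1, x2, x3, x4, x5, x7 are mutually adjacent (a clique of size 6), so at least 6 colors are needed.
A valid assignment using 6 colors: x1=6, x2=2, x3=3, x4=1, x5=4, x6=3, x7=5, x8=2, x9=1, x10=1. No two adjacent vertices share a color.

6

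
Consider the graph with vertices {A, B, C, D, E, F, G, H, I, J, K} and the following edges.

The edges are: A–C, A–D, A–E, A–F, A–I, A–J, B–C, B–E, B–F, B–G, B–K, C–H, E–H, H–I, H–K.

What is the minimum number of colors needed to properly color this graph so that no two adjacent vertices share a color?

H and I are adjacent, so at least 2 colors are needed.
2 colors suffice: color 1 → {A, B, H}; color 2 → {C, D, E, F, G, I, J, K}. Each edge has distinct colors on its endpoints.

2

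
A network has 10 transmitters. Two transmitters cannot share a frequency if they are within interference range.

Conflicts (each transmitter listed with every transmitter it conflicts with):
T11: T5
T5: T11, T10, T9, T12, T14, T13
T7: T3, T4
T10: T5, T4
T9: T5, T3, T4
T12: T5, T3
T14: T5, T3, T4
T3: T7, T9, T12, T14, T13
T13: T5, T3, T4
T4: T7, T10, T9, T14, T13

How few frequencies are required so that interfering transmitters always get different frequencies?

T9 and T3 conflict, so at least 2 frequencies are needed.
2 frequencies suffice: frequency 1 → {T5, T3, T4}; frequency 2 → {T11, T7, T10, T9, T12, T14, T13}. Each listed conflict is separated.

2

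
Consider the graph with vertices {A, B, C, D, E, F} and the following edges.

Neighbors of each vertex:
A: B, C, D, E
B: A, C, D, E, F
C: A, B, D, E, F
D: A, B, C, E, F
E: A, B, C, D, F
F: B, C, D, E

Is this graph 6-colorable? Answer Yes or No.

Yes

The chromatic number is 5. A, B, C, D, E are mutually adjacent (a clique of size 5), so at least 5 colors are needed.
5 colors suffice: A=5, B=1, C=4, D=2, E=3, F=5.
Since 6 ≥ 5, a proper 6-coloring certainly exists.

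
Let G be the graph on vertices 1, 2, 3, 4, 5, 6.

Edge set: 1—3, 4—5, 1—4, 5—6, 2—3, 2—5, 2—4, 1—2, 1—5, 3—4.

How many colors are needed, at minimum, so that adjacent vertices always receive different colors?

1, 2, 3, 4 are mutually adjacent (a clique of size 4), so at least 4 colors are needed.
One proper 4-coloring: 1=red, 2=blue, 3=green, 4=yellow, 5=green, 6=red. No two adjacent vertices share a color.

4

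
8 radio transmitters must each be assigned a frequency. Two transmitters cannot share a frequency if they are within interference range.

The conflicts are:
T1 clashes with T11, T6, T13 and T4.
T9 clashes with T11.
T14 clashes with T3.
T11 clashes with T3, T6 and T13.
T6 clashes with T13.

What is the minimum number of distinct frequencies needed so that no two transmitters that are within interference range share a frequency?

4

T1, T11, T6, T13 all conflict with each other, so at least 4 frequencies are needed.
A valid assignment using 4 frequencies: T1=2, T9=2, T14=1, T11=1, T3=2, T6=4, T13=3, T4=1. Each listed conflict is separated.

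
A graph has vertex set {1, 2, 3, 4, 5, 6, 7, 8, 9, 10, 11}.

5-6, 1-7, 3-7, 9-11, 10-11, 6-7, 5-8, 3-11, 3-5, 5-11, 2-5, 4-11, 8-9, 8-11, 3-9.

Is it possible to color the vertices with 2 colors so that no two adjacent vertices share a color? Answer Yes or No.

3, 9, 11 form a triangle, so at least 3 colors are needed.
So 2 colors are not enough.

No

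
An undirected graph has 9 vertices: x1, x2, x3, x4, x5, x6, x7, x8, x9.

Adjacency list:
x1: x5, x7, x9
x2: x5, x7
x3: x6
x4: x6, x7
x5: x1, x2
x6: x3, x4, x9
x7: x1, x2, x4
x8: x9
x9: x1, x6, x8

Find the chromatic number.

The cycle x1-x7-x4-x6-x9-x1 has odd length 5, so it cannot be 2-colored; at least 3 colors are needed.
3 colors suffice: color 1 → {x5, x6, x7, x8}; color 2 → {x1, x2, x3, x4}; color 3 → {x9}. Every edge joins two different colors.

3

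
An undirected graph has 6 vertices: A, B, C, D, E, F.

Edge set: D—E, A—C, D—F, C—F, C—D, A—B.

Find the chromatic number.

C, D, F are pairwise adjacent, so at least 3 colors are needed.
3 colors suffice: A=1, B=2, C=2, D=1, E=2, F=3. No two adjacent vertices share a color.

3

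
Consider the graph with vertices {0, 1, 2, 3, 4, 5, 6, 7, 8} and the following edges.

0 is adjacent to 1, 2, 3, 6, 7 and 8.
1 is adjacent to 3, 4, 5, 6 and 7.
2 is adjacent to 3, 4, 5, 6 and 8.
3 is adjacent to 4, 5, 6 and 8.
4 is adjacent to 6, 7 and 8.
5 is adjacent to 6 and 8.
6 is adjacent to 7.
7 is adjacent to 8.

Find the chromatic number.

4

2, 3, 5, 6 form a clique, so at least 4 colors are needed.
4 colors suffice: 0=green, 1=yellow, 2=yellow, 3=red, 4=green, 5=green, 6=blue, 7=red, 8=blue. Every edge joins two different colors.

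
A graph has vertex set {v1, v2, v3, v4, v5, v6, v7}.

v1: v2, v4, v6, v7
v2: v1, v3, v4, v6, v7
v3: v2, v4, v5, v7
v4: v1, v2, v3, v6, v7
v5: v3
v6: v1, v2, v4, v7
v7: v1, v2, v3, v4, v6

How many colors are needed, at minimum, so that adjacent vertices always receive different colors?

v1, v2, v4, v6, v7 are pairwise adjacent (a clique of size 5), so at least 5 colors are needed.
5 colors suffice: color 1 → {v4, v5}; color 2 → {v2}; color 3 → {v7}; color 4 → {v1, v3}; color 5 → {v6}. Each edge has distinct colors on its endpoints.

5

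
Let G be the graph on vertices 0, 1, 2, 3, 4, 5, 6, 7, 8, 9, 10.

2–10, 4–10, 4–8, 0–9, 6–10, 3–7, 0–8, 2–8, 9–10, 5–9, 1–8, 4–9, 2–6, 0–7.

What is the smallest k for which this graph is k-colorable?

4, 9, 10 form a triangle, so at least 3 colors are needed.
One proper 3-coloring: 0=b, 1=b, 2=c, 3=b, 4=c, 5=b, 6=a, 7=a, 8=a, 9=a, 10=b. Every edge joins two different colors.

3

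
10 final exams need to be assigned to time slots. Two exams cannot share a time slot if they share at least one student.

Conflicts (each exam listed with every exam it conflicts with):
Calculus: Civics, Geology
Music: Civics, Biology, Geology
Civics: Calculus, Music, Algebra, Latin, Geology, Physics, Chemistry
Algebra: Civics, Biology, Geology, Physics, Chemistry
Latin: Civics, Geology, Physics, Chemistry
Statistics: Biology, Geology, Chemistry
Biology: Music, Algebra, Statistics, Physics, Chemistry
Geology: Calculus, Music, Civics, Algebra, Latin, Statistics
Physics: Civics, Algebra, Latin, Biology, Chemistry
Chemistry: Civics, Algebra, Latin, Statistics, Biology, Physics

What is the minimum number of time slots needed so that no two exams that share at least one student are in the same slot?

4

Civics, Algebra, Physics, Chemistry all conflict with each other, so at least 4 time slots are needed.
4 time slots suffice: time slot 1 → {Civics, Biology}; time slot 2 → {Geology, Chemistry}; time slot 3 → {Calculus, Music, Algebra, Latin, Statistics}; time slot 4 → {Physics}. Each listed conflict is separated.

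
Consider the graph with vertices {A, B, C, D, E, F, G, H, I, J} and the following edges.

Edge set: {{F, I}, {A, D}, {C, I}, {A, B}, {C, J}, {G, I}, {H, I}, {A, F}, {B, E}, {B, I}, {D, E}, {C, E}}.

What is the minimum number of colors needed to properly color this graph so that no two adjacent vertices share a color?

D and E are adjacent, so at least 2 colors are needed.
2 colors suffice: color 1 → {A, E, I, J}; color 2 → {B, C, D, F, G, H}. No two adjacent vertices share a color.

2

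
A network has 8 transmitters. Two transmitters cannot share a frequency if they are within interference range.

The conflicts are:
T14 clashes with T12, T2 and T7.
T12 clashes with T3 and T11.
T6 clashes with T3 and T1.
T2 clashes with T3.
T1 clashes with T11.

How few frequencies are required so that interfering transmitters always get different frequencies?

The cycle T1-T6-T3-T12-T11-T1 has odd length 5, so it cannot be 2-colored; at least 3 frequencies are needed.
3 frequencies suffice: frequency 1 → {T12, T2, T1, T7}; frequency 2 → {T14, T3, T11}; frequency 3 → {T6}. Every pair that conflicts lands in different frequencies.

3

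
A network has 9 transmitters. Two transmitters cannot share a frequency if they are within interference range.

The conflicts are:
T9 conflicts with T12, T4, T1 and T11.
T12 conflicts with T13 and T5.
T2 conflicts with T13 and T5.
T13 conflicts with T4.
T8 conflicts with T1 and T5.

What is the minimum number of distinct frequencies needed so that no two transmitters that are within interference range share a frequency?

3

The cycle T5-T12-T9-T1-T8-T5 has odd length 5, so it cannot be 2-colored; at least 3 frequencies are needed.
Using 3 frequencies: T9=1, T12=2, T2=2, T13=1, T4=2, T8=2, T1=3, T5=1, T11=2. No two conflicting transmitters share a frequency.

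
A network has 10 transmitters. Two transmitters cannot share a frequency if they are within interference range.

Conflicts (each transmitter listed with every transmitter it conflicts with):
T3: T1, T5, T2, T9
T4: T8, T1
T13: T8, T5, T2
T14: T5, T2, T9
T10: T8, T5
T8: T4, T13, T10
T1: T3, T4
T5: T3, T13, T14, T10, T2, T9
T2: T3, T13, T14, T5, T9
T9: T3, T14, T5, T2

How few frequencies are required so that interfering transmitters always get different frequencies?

4

T14, T5, T2, T9 pairwise conflict, so at least 4 frequencies are needed.
A valid assignment using 4 frequencies: T3=4, T4=2, T13=3, T14=4, T10=2, T8=1, T1=1, T5=1, T2=2, T9=3. No two conflicting transmitters share a frequency.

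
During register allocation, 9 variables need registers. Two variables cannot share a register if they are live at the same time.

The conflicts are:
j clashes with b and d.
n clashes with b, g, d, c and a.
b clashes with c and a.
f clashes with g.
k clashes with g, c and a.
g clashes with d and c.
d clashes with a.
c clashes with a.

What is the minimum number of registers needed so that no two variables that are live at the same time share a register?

n, b, c, a all conflict with each other, so at least 4 registers are needed.
4 registers suffice: register 1 → {j, n, f, k}; register 2 → {d, c}; register 3 → {g, a}; register 4 → {b}. No two conflicting variables share a register.

4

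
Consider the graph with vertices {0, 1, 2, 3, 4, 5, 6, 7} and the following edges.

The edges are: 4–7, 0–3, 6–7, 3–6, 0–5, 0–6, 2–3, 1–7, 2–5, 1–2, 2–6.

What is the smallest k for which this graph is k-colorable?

0, 3, 6 are pairwise adjacent, so at least 3 colors are needed.
A valid assignment using 3 colors: 0=blue, 1=red, 2=blue, 3=green, 4=red, 5=red, 6=red, 7=blue. Every edge joins two different colors.

3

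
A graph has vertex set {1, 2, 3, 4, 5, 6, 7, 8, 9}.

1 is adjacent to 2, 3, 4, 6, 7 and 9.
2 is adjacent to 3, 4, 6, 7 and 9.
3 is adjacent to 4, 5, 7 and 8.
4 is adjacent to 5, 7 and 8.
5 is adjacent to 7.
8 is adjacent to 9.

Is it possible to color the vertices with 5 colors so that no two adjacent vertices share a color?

Yes

The chromatic number is 5. 1, 2, 3, 4, 7 are mutually adjacent (a clique of size 5), so at least 5 colors are needed.
5 colors suffice: color a → {2, 5, 8}; color b → {1}; color c → {3, 6, 9}; color d → {4}; color e → {7}.
That is already a proper 5-coloring.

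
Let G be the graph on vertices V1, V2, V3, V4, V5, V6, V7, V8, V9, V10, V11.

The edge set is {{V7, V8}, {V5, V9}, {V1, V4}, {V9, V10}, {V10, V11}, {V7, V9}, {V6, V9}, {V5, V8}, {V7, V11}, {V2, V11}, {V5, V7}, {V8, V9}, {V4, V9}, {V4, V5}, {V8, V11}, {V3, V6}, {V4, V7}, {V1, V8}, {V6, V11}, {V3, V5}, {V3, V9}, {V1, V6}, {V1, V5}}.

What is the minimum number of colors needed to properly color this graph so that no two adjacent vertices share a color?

4

V5, V7, V8, V9 form a clique, so at least 4 colors are needed.
4 colors suffice: V1=1, V2=2, V3=3, V4=3, V5=2, V6=2, V7=4, V8=3, V9=1, V10=2, V11=1. No two adjacent vertices share a color.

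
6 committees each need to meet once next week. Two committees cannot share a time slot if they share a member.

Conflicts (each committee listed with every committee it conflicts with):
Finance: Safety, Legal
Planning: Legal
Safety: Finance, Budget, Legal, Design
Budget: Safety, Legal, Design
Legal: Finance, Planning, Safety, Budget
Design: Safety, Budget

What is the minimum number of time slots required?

3

Safety, Budget, Legal all conflict with each other, so at least 3 time slots are needed.
3 time slots suffice: time slot 1 → {Legal, Design}; time slot 2 → {Planning, Safety}; time slot 3 → {Finance, Budget}. No two conflicting committees share a time slot.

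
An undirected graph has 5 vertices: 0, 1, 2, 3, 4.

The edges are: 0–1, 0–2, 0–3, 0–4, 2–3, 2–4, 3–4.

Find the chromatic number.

4

0, 2, 3, 4 form a clique, so at least 4 colors are needed.
A valid assignment using 4 colors: 0=a, 1=b, 2=b, 3=c, 4=d. Every edge joins two different colors.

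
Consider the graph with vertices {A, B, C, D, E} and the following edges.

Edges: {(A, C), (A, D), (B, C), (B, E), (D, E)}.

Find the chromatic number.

3

The cycle A-D-E-B-C-A has odd length 5, so it cannot be 2-colored; at least 3 colors are needed.
One proper 3-coloring: A=green, B=blue, C=red, D=blue, E=red. No two adjacent vertices share a color.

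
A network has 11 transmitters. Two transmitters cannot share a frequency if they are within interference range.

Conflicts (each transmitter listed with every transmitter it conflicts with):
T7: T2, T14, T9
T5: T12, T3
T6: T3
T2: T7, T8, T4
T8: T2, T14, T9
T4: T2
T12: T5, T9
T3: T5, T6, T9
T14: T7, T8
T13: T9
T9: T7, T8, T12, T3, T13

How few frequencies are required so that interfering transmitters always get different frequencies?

2

T2 and T4 conflict, so at least 2 frequencies are needed.
2 frequencies suffice: frequency 1 → {T5, T6, T2, T14, T9}; frequency 2 → {T7, T8, T4, T12, T3, T13}. No two conflicting transmitters share a frequency.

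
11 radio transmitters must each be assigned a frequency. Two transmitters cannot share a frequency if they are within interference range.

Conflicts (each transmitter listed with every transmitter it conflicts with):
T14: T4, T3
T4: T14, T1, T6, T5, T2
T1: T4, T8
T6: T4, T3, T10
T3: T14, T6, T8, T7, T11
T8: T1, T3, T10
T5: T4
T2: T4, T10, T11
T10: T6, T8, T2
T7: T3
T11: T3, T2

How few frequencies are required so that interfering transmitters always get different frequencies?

The cycle T2-T4-T14-T3-T11-T2 has odd length 5, so it cannot be 2-colored; at least 3 frequencies are needed.
3 frequencies suffice: frequency 1 → {T4, T3, T10}; frequency 2 → {T14, T6, T8, T5, T2, T7}; frequency 3 → {T1, T11}. Every pair that conflicts lands in different frequencies.

3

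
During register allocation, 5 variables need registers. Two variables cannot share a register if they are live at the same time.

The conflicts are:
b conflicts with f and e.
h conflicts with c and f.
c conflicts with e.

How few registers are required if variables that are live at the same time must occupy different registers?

3

The cycle h-c-e-b-f-h has odd length 5, so it cannot be 2-colored; at least 3 registers are needed.
A valid assignment using 3 registers: b=2, h=1, c=2, f=3, e=1. Every pair that conflicts lands in different registers.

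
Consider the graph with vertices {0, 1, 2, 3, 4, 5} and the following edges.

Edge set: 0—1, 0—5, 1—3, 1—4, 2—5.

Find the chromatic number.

2

0 and 5 are adjacent, so at least 2 colors are needed.
2 colors suffice: 0=blue, 1=red, 2=blue, 3=blue, 4=blue, 5=red. No two adjacent vertices share a color.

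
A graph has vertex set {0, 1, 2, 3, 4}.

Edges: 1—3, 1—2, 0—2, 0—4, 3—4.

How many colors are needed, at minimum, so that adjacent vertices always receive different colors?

The cycle 3-1-2-0-4-3 has odd length 5, so it cannot be 2-colored; at least 3 colors are needed.
3 colors suffice: color red → {2, 3}; color blue → {0, 1}; color green → {4}. Each edge has distinct colors on its endpoints.

3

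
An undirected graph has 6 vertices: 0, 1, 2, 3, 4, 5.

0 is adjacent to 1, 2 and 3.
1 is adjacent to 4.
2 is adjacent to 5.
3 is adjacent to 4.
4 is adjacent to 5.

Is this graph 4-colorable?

Yes

The chromatic number is 3. The cycle 4-3-0-2-5-4 has odd length 5, so it cannot be 2-colored; at least 3 colors are needed.
3 colors suffice: color red → {0, 4}; color blue → {1, 3, 5}; color green → {2}.
Since 4 ≥ 3, a proper 4-coloring certainly exists.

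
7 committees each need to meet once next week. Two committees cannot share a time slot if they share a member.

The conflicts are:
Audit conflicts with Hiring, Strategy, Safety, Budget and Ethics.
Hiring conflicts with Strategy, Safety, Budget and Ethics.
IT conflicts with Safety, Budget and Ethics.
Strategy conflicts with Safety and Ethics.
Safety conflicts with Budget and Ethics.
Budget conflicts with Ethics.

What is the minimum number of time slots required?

5

Audit, Hiring, Safety, Budget, Ethics pairwise conflict, so at least 5 time slots are needed.
Using 5 time slots: Audit=5, Hiring=3, IT=3, Strategy=4, Safety=1, Budget=4, Ethics=2. No two conflicting committees share a time slot.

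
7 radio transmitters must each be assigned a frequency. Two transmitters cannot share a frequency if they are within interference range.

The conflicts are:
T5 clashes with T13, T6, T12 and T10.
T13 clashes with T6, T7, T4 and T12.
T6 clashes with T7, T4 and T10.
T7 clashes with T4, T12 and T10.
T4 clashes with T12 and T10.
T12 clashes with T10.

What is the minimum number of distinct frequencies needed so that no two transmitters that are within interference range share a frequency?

T13, T7, T4, T12 pairwise conflict, so at least 4 frequencies are needed.
4 frequencies suffice: frequency 1 → {T6, T12}; frequency 2 → {T5, T7}; frequency 3 → {T13, T10}; frequency 4 → {T4}. No two conflicting transmitters share a frequency.

4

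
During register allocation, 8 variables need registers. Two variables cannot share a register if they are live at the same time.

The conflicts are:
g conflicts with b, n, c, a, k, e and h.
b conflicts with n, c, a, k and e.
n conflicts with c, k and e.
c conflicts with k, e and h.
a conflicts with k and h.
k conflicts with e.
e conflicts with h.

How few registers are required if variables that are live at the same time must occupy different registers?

6

g, b, n, c, k, e all conflict with each other, so at least 6 registers are needed.
Using 6 registers: g=1, b=5, n=6, c=3, a=2, k=4, e=2, h=4. Each listed conflict is separated.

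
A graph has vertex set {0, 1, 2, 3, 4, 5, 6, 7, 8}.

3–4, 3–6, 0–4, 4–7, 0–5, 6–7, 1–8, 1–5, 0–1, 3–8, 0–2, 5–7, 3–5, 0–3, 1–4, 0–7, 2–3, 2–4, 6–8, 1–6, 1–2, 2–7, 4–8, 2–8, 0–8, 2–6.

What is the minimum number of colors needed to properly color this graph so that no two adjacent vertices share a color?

5

0, 2, 3, 4, 8 form a clique, so at least 5 colors are needed.
One proper 5-coloring: 0=a, 1=d, 2=b, 3=d, 4=e, 5=b, 6=a, 7=c, 8=c. Each edge has distinct colors on its endpoints.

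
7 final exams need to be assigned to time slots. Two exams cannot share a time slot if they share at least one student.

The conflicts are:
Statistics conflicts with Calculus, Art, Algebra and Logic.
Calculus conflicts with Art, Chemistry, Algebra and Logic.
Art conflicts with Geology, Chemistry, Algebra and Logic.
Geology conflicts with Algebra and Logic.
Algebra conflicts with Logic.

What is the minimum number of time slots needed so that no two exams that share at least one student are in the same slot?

5

Statistics, Calculus, Art, Algebra, Logic all conflict with each other, so at least 5 time slots are needed.
5 time slots suffice: time slot 1 → {Art}; time slot 2 → {Chemistry, Logic}; time slot 3 → {Algebra}; time slot 4 → {Calculus, Geology}; time slot 5 → {Statistics}. Each listed conflict is separated.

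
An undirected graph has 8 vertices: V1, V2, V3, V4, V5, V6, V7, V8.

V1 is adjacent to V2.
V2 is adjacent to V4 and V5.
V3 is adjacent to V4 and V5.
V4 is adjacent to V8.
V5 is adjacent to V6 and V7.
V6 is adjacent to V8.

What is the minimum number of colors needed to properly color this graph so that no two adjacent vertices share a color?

The cycle V4-V3-V5-V6-V8-V4 has odd length 5, so it cannot be 2-colored; at least 3 colors are needed.
A valid assignment using 3 colors: V1=1, V2=2, V3=2, V4=1, V5=1, V6=3, V7=2, V8=2. Every edge joins two different colors.

3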